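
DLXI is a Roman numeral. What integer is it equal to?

DLXI: D=500, L=50, X=10, I=1
500 + 50 + 10 + 1 = 561

561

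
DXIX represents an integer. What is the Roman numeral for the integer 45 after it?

DXIX = 519
519 + 45 = 564

DLXIV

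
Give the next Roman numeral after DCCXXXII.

DCCXXXII = 732, so the next integer is 732 + 1 = 733

DCCXXXIII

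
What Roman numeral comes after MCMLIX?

MCMLIX = 1959, so the next integer is 1959 + 1 = 1960

MCMLX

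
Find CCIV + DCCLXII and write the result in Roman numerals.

CCIV = 204
DCCLXII = 762
204 + 762 = 966

CMLXVI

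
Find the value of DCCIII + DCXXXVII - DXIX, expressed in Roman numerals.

DCCIII = 703, DCXXXVII = 637, DXIX = 519
703 + 637 = 1340
1340 - 519 = 821

DCCCXXI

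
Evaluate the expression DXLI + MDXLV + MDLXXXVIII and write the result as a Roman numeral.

DXLI = 541, MDXLV = 1545, MDLXXXVIII = 1588
541 + 1545 = 2086
2086 + 1588 = 3674

MMMDCLXXIV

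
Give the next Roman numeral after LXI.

LXI = 61, so the next integer is 61 + 1 = 62

LXII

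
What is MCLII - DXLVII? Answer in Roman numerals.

MCLII = 1152
DXLVII = 547
1152 - 547 = 605

DCV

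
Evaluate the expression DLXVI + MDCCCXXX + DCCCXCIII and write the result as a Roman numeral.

DLXVI = 566, MDCCCXXX = 1830, DCCCXCIII = 893
566 + 1830 = 2396
2396 + 893 = 3289

MMMCCLXXXIX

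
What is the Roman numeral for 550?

Convert 550 to Roman numerals:
  550 contains 1×500 (D)
  50 contains 1×50 (L)

DL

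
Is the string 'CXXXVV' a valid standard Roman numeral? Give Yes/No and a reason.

'CXXXVV': V should not appear more than once

No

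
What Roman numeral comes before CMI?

CMI = 901, so the previous integer is 901 - 1 = 900

CM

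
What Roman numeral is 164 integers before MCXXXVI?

MCXXXVI = 1136
1136 - 164 = 972

CMLXXII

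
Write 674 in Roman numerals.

Convert 674 to Roman numerals:
  674 contains 1×500 (D)
  174 contains 1×100 (C)
  74 contains 1×50 (L)
  24 contains 2×10 (XX)
  4 contains 1×4 (IV)

DCLXXIV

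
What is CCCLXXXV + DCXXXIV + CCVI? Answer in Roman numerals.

CCCLXXXV = 385, DCXXXIV = 634, CCVI = 206
385 + 634 = 1019
1019 + 206 = 1225

MCCXXV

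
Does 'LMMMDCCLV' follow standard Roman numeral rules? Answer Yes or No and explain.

'LMMMDCCLV': L should not appear more than once

No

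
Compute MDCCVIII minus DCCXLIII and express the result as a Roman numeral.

MDCCVIII = 1708
DCCXLIII = 743
1708 - 743 = 965

CMLXV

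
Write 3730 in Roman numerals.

Convert 3730 to Roman numerals:
  3730 contains 3×1000 (MMM)
  730 contains 1×500 (D)
  230 contains 2×100 (CC)
  30 contains 3×10 (XXX)

MMMDCCXXX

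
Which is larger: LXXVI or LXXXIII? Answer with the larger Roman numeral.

LXXVI = 76
LXXXIII = 83
83 is larger

LXXXIII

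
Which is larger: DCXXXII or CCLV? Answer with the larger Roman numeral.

DCXXXII = 632
CCLV = 255
632 is larger

DCXXXII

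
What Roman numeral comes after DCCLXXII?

DCCLXXII = 772, so the next integer is 772 + 1 = 773

DCCLXXIII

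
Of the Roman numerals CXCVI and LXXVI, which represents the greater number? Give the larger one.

CXCVI = 196
LXXVI = 76
196 is larger

CXCVI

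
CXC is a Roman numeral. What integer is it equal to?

CXC: C=100, XC=90
100 + 90 = 190

190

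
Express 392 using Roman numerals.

Convert 392 to Roman numerals:
  392 contains 3×100 (CCC)
  92 contains 1×90 (XC)
  2 contains 2×1 (II)

CCCXCII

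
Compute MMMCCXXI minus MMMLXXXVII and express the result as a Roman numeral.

MMMCCXXI = 3221
MMMLXXXVII = 3087
3221 - 3087 = 134

CXXXIV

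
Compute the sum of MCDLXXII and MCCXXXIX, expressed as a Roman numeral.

MCDLXXII = 1472
MCCXXXIX = 1239
1472 + 1239 = 2711

MMDCCXI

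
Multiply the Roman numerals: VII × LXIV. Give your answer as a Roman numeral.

VII = 7
LXIV = 64
7 × 64 = 448

CDXLVIII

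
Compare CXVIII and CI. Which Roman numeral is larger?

CXVIII = 118
CI = 101
118 is larger

CXVIII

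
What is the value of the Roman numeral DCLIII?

DCLIII: D=500, C=100, L=50, I=1, I=1, I=1
500 + 100 + 50 + 1 + 1 + 1 = 653

653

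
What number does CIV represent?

CIV: C=100, IV=4
100 + 4 = 104

104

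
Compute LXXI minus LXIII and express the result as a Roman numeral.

LXXI = 71
LXIII = 63
71 - 63 = 8

VIII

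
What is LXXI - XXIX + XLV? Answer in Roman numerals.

LXXI = 71, XXIX = 29, XLV = 45
71 - 29 = 42
42 + 45 = 87

LXXXVII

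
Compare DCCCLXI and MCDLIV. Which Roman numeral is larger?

DCCCLXI = 861
MCDLIV = 1454
1454 is larger

MCDLIV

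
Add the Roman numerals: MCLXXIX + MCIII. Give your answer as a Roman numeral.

MCLXXIX = 1179
MCIII = 1103
1179 + 1103 = 2282

MMCCLXXXII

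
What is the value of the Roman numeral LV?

LV: L=50, V=5
50 + 5 = 55

55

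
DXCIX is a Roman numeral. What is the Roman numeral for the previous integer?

DXCIX = 599; previous is 598

DXCVIII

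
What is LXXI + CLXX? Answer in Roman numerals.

LXXI = 71
CLXX = 170
71 + 170 = 241

CCXLI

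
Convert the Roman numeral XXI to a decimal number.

XXI: X=10, X=10, I=1
10 + 10 + 1 = 21

21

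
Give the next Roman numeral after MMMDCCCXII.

MMMDCCCXII = 3812, so the next integer is 3812 + 1 = 3813

MMMDCCCXIII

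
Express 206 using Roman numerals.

Convert 206 to Roman numerals:
  206 contains 2×100 (CC)
  6 contains 1×5 (V)
  1 contains 1×1 (I)

CCVI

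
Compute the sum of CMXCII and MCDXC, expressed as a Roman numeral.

CMXCII = 992
MCDXC = 1490
992 + 1490 = 2482

MMCDLXXXII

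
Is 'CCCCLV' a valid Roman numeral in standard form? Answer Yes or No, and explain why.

'CCCCLV': More than 3 consecutive C's

No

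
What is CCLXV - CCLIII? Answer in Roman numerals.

CCLXV = 265
CCLIII = 253
265 - 253 = 12

XII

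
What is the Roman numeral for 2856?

Convert 2856 to Roman numerals:
  2856 contains 2×1000 (MM)
  856 contains 1×500 (D)
  356 contains 3×100 (CCC)
  56 contains 1×50 (L)
  6 contains 1×5 (V)
  1 contains 1×1 (I)

MMDCCCLVI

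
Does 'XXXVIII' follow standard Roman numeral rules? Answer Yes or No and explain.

'XXXVIII': Check the rules: uses only the symbols I, V, X, L, C, D, M; no symbol is repeated more than three times in a row; V, L and D each appear at most once; no smaller symbol precedes a larger one (values never increase from left to right). Value: X (10) + X (10) + X (10) + V (5) + I (1) + I (1) + I (1) = 38. So it is a valid standard Roman numeral.

Yes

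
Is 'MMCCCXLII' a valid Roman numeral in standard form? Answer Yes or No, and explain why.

'MMCCCXLII': Check the rules: uses only the symbols I, V, X, L, C, D, M; no symbol is repeated more than three times in a row; V, L and D each appear at most once; the only place a smaller symbol precedes a larger one is the allowed subtractive pair XL, the symbol right after such a pair (if any) is smaller than the pair's first symbol, and otherwise the values never increase from left to right. Value: M (1000) + M (1000) + C (100) + C (100) + C (100) + XL (40) + I (1) + I (1) = 2342. So it is a valid standard Roman numeral.

Yes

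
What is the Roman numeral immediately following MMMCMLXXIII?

MMMCMLXXIII = 3973; next is 3974

MMMCMLXXIV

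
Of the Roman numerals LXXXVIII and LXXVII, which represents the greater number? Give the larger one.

LXXXVIII = 88
LXXVII = 77
88 is larger

LXXXVIII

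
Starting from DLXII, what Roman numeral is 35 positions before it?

DLXII = 562
562 - 35 = 527

DXXVII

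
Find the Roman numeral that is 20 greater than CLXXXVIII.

CLXXXVIII = 188
188 + 20 = 208

CCVIII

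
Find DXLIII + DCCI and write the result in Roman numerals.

DXLIII = 543
DCCI = 701
543 + 701 = 1244

MCCXLIV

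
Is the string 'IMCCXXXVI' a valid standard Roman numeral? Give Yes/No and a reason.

'IMCCXXXVI': Invalid subtractive combination: IM

No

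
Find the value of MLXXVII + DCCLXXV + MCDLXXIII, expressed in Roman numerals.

MLXXVII = 1077, DCCLXXV = 775, MCDLXXIII = 1473
1077 + 775 = 1852
1852 + 1473 = 3325

MMMCCCXXV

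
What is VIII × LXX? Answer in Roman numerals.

VIII = 8
LXX = 70
8 × 70 = 560

DLX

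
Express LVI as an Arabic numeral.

LVI: L=50, V=5, I=1
50 + 5 + 1 = 56

56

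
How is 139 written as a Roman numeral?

Convert 139 to Roman numerals:
  139 contains 1×100 (C)
  39 contains 3×10 (XXX)
  9 contains 1×9 (IX)

CXXXIX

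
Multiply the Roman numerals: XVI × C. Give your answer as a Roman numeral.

XVI = 16
C = 100
16 × 100 = 1600

MDC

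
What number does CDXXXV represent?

CDXXXV: CD=400, X=10, X=10, X=10, V=5
400 + 10 + 10 + 10 + 5 = 435

435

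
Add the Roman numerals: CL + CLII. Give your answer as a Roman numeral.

CL = 150
CLII = 152
150 + 152 = 302

CCCII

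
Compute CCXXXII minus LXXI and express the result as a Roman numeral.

CCXXXII = 232
LXXI = 71
232 - 71 = 161

CLXI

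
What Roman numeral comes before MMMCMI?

MMMCMI = 3901; previous is 3900

MMMCM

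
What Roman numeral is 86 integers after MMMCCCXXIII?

MMMCCCXXIII = 3323
3323 + 86 = 3409

MMMCDIX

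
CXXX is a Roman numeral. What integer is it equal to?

CXXX: C=100, X=10, X=10, X=10
100 + 10 + 10 + 10 = 130

130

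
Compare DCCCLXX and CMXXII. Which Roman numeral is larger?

DCCCLXX = 870
CMXXII = 922
922 is larger

CMXXII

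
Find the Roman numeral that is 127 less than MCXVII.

MCXVII = 1117
1117 - 127 = 990

CMXC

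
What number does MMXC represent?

MMXC: M=1000, M=1000, XC=90
1000 + 1000 + 90 = 2090

2090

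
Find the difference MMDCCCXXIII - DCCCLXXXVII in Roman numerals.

MMDCCCXXIII = 2823
DCCCLXXXVII = 887
2823 - 887 = 1936

MCMXXXVI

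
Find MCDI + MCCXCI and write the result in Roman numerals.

MCDI = 1401
MCCXCI = 1291
1401 + 1291 = 2692

MMDCXCII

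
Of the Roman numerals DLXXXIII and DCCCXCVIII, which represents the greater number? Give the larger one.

DLXXXIII = 583
DCCCXCVIII = 898
898 is larger

DCCCXCVIII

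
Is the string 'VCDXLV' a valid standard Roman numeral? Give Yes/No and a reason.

'VCDXLV': V should not appear more than once

No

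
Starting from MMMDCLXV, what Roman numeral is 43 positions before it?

MMMDCLXV = 3665
3665 - 43 = 3622

MMMDCXXII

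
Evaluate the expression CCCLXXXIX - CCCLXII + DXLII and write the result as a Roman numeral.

CCCLXXXIX = 389, CCCLXII = 362, DXLII = 542
389 - 362 = 27
27 + 542 = 569

DLXIX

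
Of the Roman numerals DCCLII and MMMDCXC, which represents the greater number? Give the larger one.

DCCLII = 752
MMMDCXC = 3690
3690 is larger

MMMDCXC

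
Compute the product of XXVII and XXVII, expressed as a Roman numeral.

XXVII = 27
XXVII = 27
27 × 27 = 729

DCCXXIX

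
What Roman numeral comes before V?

V = 5, so the previous integer is 5 - 1 = 4

IV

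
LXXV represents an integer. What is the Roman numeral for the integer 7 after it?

LXXV = 75
75 + 7 = 82

LXXXII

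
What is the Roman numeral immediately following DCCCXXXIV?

DCCCXXXIV = 834; next is 835

DCCCXXXV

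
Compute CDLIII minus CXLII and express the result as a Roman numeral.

CDLIII = 453
CXLII = 142
453 - 142 = 311

CCCXI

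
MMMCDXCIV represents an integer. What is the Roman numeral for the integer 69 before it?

MMMCDXCIV = 3494
3494 - 69 = 3425

MMMCDXXV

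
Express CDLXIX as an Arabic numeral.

CDLXIX: CD=400, L=50, X=10, IX=9
400 + 50 + 10 + 9 = 469

469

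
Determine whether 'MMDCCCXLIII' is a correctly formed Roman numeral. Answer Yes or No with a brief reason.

'MMDCCCXLIII': Check the rules: uses only the symbols I, V, X, L, C, D, M; no symbol is repeated more than three times in a row; V, L and D each appear at most once; the only place a smaller symbol precedes a larger one is the allowed subtractive pair XL, the symbol right after such a pair (if any) is smaller than the pair's first symbol, and otherwise the values never increase from left to right. Value: M (1000) + M (1000) + D (500) + C (100) + C (100) + C (100) + XL (40) + I (1) + I (1) + I (1) = 2843. So it is a valid standard Roman numeral.

Yes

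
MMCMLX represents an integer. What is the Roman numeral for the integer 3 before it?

MMCMLX = 2960
2960 - 3 = 2957

MMCMLVII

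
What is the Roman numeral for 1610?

Convert 1610 to Roman numerals:
  1610 contains 1×1000 (M)
  610 contains 1×500 (D)
  110 contains 1×100 (C)
  10 contains 1×10 (X)

MDCX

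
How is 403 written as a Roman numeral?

Convert 403 to Roman numerals:
  403 contains 1×400 (CD)
  3 contains 3×1 (III)

CDIII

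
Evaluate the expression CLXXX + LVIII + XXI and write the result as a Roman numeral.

CLXXX = 180, LVIII = 58, XXI = 21
180 + 58 = 238
238 + 21 = 259

CCLIX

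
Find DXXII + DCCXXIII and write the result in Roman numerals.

DXXII = 522
DCCXXIII = 723
522 + 723 = 1245

MCCXLV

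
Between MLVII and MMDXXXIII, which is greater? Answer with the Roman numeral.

MLVII = 1057
MMDXXXIII = 2533
2533 is larger

MMDXXXIII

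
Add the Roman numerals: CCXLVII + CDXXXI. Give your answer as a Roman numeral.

CCXLVII = 247
CDXXXI = 431
247 + 431 = 678

DCLXXVIII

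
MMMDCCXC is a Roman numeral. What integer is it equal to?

MMMDCCXC: M=1000, M=1000, M=1000, D=500, C=100, C=100, XC=90
1000 + 1000 + 1000 + 500 + 100 + 100 + 90 = 3790

3790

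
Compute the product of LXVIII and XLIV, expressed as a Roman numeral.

LXVIII = 68
XLIV = 44
68 × 44 = 2992

MMCMXCII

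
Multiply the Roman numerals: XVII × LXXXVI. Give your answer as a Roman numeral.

XVII = 17
LXXXVI = 86
17 × 86 = 1462

MCDLXII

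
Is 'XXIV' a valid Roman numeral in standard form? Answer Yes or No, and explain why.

'XXIV': Check the rules: uses only the symbols I, V, X, L, C, D, M; no symbol is repeated more than three times in a row; V, L and D each appear at most once; the only place a smaller symbol precedes a larger one is the allowed subtractive pair IV, the symbol right after such a pair (if any) is smaller than the pair's first symbol, and otherwise the values never increase from left to right. Value: X (10) + X (10) + IV (4) = 24. So it is a valid standard Roman numeral.

Yes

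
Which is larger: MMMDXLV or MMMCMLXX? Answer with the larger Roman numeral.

MMMDXLV = 3545
MMMCMLXX = 3970
3970 is larger

MMMCMLXX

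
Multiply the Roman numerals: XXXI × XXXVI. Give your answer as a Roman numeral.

XXXI = 31
XXXVI = 36
31 × 36 = 1116

MCXVI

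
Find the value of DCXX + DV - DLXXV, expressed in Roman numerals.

DCXX = 620, DV = 505, DLXXV = 575
620 + 505 = 1125
1125 - 575 = 550

DL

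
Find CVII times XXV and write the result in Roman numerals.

CVII = 107
XXV = 25
107 × 25 = 2675

MMDCLXXV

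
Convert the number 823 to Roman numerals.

Convert 823 to Roman numerals:
  823 contains 1×500 (D)
  323 contains 3×100 (CCC)
  23 contains 2×10 (XX)
  3 contains 3×1 (III)

DCCCXXIII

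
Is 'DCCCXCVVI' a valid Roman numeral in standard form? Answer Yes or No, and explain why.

'DCCCXCVVI': V should not appear more than once

No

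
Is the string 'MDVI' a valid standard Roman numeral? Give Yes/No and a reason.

'MDVI': Check the rules: uses only the symbols I, V, X, L, C, D, M; no symbol is repeated more than three times in a row; V, L and D each appear at most once; no smaller symbol precedes a larger one (values never increase from left to right). Value: M (1000) + D (500) + V (5) + I (1) = 1506. So it is a valid standard Roman numeral.

Yes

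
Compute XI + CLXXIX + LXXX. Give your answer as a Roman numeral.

XI = 11, CLXXIX = 179, LXXX = 80
11 + 179 = 190
190 + 80 = 270

CCLXX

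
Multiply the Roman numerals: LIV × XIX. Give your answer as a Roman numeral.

LIV = 54
XIX = 19
54 × 19 = 1026

MXXVI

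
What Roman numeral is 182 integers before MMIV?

MMIV = 2004
2004 - 182 = 1822

MDCCCXXII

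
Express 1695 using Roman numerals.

Convert 1695 to Roman numerals:
  1695 contains 1×1000 (M)
  695 contains 1×500 (D)
  195 contains 1×100 (C)
  95 contains 1×90 (XC)
  5 contains 1×5 (V)

MDCXCV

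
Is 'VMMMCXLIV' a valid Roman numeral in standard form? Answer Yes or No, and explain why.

'VMMMCXLIV': V should not appear more than once

No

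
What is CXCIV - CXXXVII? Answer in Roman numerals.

CXCIV = 194
CXXXVII = 137
194 - 137 = 57

LVII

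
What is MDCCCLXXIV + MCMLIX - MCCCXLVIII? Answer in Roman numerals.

MDCCCLXXIV = 1874, MCMLIX = 1959, MCCCXLVIII = 1348
1874 + 1959 = 3833
3833 - 1348 = 2485

MMCDLXXXV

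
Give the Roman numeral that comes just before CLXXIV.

CLXXIV = 174; previous is 173

CLXXIII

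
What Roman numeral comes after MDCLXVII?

MDCLXVII = 1667; next is 1668

MDCLXVIII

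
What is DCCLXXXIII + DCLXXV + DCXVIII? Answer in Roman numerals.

DCCLXXXIII = 783, DCLXXV = 675, DCXVIII = 618
783 + 675 = 1458
1458 + 618 = 2076

MMLXXVI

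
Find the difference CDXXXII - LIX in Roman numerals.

CDXXXII = 432
LIX = 59
432 - 59 = 373

CCCLXXIII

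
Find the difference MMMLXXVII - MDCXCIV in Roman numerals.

MMMLXXVII = 3077
MDCXCIV = 1694
3077 - 1694 = 1383

MCCCLXXXIII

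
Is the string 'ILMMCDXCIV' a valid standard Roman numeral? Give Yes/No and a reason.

'ILMMCDXCIV': Invalid subtractive combination: IL

No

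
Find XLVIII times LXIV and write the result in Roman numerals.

XLVIII = 48
LXIV = 64
48 × 64 = 3072

MMMLXXII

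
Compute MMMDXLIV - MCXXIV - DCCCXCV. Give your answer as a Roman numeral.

MMMDXLIV = 3544, MCXXIV = 1124, DCCCXCV = 895
3544 - 1124 = 2420
2420 - 895 = 1525

MDXXV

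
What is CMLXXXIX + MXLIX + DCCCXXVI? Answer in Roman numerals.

CMLXXXIX = 989, MXLIX = 1049, DCCCXXVI = 826
989 + 1049 = 2038
2038 + 826 = 2864

MMDCCCLXIV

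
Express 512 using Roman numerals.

Convert 512 to Roman numerals:
  512 contains 1×500 (D)
  12 contains 1×10 (X)
  2 contains 2×1 (II)

DXII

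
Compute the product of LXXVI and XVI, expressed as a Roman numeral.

LXXVI = 76
XVI = 16
76 × 16 = 1216

MCCXVI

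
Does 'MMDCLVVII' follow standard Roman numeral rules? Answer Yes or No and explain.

'MMDCLVVII': V should not appear more than once

No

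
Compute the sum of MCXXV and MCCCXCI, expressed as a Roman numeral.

MCXXV = 1125
MCCCXCI = 1391
1125 + 1391 = 2516

MMDXVI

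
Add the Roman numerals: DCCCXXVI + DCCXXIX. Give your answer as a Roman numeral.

DCCCXXVI = 826
DCCXXIX = 729
826 + 729 = 1555

MDLV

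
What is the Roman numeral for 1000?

Convert 1000 to Roman numerals:
  1000 contains 1×1000 (M)

M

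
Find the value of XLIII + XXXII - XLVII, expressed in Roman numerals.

XLIII = 43, XXXII = 32, XLVII = 47
43 + 32 = 75
75 - 47 = 28

XXVIII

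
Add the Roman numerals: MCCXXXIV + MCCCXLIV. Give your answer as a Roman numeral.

MCCXXXIV = 1234
MCCCXLIV = 1344
1234 + 1344 = 2578

MMDLXXVIII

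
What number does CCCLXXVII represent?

CCCLXXVII: C=100, C=100, C=100, L=50, X=10, X=10, V=5, I=1, I=1
100 + 100 + 100 + 50 + 10 + 10 + 5 + 1 + 1 = 377

377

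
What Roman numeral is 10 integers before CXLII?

CXLII = 142
142 - 10 = 132

CXXXII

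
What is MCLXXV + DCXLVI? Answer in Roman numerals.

MCLXXV = 1175
DCXLVI = 646
1175 + 646 = 1821

MDCCCXXI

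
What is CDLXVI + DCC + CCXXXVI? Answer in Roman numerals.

CDLXVI = 466, DCC = 700, CCXXXVI = 236
466 + 700 = 1166
1166 + 236 = 1402

MCDII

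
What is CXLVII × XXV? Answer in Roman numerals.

CXLVII = 147
XXV = 25
147 × 25 = 3675

MMMDCLXXV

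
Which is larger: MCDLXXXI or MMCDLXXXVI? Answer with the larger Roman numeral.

MCDLXXXI = 1481
MMCDLXXXVI = 2486
2486 is larger

MMCDLXXXVI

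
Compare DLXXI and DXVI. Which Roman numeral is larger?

DLXXI = 571
DXVI = 516
571 is larger

DLXXI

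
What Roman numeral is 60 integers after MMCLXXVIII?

MMCLXXVIII = 2178
2178 + 60 = 2238

MMCCXXXVIII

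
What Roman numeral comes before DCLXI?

DCLXI = 661, so the previous integer is 661 - 1 = 660

DCLX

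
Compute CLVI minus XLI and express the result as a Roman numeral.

CLVI = 156
XLI = 41
156 - 41 = 115

CXV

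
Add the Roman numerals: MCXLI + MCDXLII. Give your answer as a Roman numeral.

MCXLI = 1141
MCDXLII = 1442
1141 + 1442 = 2583

MMDLXXXIII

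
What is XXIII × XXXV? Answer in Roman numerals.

XXIII = 23
XXXV = 35
23 × 35 = 805

DCCCV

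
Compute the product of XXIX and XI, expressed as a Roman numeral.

XXIX = 29
XI = 11
29 × 11 = 319

CCCXIX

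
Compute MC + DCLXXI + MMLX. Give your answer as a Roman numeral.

MC = 1100, DCLXXI = 671, MMLX = 2060
1100 + 671 = 1771
1771 + 2060 = 3831

MMMDCCCXXXI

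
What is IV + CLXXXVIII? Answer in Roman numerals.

IV = 4
CLXXXVIII = 188
4 + 188 = 192

CXCII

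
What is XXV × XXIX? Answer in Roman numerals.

XXV = 25
XXIX = 29
25 × 29 = 725

DCCXXV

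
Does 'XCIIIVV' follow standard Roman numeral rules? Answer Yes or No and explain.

'XCIIIVV': V should not appear more than once

No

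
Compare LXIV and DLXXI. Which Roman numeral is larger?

LXIV = 64
DLXXI = 571
571 is larger

DLXXI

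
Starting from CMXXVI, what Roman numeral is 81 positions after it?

CMXXVI = 926
926 + 81 = 1007

MVII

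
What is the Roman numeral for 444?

Convert 444 to Roman numerals:
  444 contains 1×400 (CD)
  44 contains 1×40 (XL)
  4 contains 1×4 (IV)

CDXLIV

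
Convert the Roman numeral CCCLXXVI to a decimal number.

CCCLXXVI: C=100, C=100, C=100, L=50, X=10, X=10, V=5, I=1
100 + 100 + 100 + 50 + 10 + 10 + 5 + 1 = 376

376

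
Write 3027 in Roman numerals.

Convert 3027 to Roman numerals:
  3027 contains 3×1000 (MMM)
  27 contains 2×10 (XX)
  7 contains 1×5 (V)
  2 contains 2×1 (II)

MMMXXVII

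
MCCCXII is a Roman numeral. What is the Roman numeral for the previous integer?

MCCCXII = 1312, so the previous integer is 1312 - 1 = 1311

MCCCXI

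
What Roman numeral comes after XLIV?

XLIV = 44, so the next integer is 44 + 1 = 45

XLV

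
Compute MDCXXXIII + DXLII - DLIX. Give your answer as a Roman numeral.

MDCXXXIII = 1633, DXLII = 542, DLIX = 559
1633 + 542 = 2175
2175 - 559 = 1616

MDCXVI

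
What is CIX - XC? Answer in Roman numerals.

CIX = 109
XC = 90
109 - 90 = 19

XIX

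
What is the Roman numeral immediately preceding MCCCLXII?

MCCCLXII = 1362; previous is 1361

MCCCLXI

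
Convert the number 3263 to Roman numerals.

Convert 3263 to Roman numerals:
  3263 contains 3×1000 (MMM)
  263 contains 2×100 (CC)
  63 contains 1×50 (L)
  13 contains 1×10 (X)
  3 contains 3×1 (III)

MMMCCLXIII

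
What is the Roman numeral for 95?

Convert 95 to Roman numerals:
  95 contains 1×90 (XC)
  5 contains 1×5 (V)

XCV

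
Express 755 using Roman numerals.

Convert 755 to Roman numerals:
  755 contains 1×500 (D)
  255 contains 2×100 (CC)
  55 contains 1×50 (L)
  5 contains 1×5 (V)

DCCLV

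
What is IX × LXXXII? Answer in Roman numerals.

IX = 9
LXXXII = 82
9 × 82 = 738

DCCXXXVIII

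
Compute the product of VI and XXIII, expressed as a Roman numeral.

VI = 6
XXIII = 23
6 × 23 = 138

CXXXVIII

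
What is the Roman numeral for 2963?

Convert 2963 to Roman numerals:
  2963 contains 2×1000 (MM)
  963 contains 1×900 (CM)
  63 contains 1×50 (L)
  13 contains 1×10 (X)
  3 contains 3×1 (III)

MMCMLXIII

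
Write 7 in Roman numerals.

Convert 7 to Roman numerals:
  7 contains 1×5 (V)
  2 contains 2×1 (II)

VII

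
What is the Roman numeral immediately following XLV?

XLV = 45; next is 46

XLVI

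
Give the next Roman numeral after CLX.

CLX = 160; next is 161

CLXI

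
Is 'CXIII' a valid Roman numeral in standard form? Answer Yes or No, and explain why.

'CXIII': Check the rules: uses only the symbols I, V, X, L, C, D, M; no symbol is repeated more than three times in a row; V, L and D each appear at most once; no smaller symbol precedes a larger one (values never increase from left to right). Value: C (100) + X (10) + I (1) + I (1) + I (1) = 113. So it is a valid standard Roman numeral.

Yes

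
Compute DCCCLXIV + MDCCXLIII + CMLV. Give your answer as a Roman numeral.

DCCCLXIV = 864, MDCCXLIII = 1743, CMLV = 955
864 + 1743 = 2607
2607 + 955 = 3562

MMMDLXII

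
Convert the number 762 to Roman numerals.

Convert 762 to Roman numerals:
  762 contains 1×500 (D)
  262 contains 2×100 (CC)
  62 contains 1×50 (L)
  12 contains 1×10 (X)
  2 contains 2×1 (II)

DCCLXII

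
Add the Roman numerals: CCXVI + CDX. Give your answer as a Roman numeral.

CCXVI = 216
CDX = 410
216 + 410 = 626

DCXXVI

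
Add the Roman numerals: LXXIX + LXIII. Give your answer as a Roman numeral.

LXXIX = 79
LXIII = 63
79 + 63 = 142

CXLII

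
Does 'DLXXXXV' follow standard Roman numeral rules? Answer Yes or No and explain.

'DLXXXXV': More than 3 consecutive X's

No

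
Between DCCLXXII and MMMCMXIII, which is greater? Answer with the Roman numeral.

DCCLXXII = 772
MMMCMXIII = 3913
3913 is larger

MMMCMXIII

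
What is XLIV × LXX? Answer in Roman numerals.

XLIV = 44
LXX = 70
44 × 70 = 3080

MMMLXXX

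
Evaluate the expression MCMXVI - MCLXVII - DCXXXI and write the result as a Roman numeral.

MCMXVI = 1916, MCLXVII = 1167, DCXXXI = 631
1916 - 1167 = 749
749 - 631 = 118

CXVIII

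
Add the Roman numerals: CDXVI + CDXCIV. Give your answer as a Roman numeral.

CDXVI = 416
CDXCIV = 494
416 + 494 = 910

CMX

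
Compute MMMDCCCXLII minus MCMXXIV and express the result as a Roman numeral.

MMMDCCCXLII = 3842
MCMXXIV = 1924
3842 - 1924 = 1918

MCMXVIII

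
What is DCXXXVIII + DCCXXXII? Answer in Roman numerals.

DCXXXVIII = 638
DCCXXXII = 732
638 + 732 = 1370

MCCCLXX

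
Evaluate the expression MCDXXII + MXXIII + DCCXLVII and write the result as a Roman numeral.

MCDXXII = 1422, MXXIII = 1023, DCCXLVII = 747
1422 + 1023 = 2445
2445 + 747 = 3192

MMMCXCII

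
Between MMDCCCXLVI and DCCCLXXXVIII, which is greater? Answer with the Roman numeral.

MMDCCCXLVI = 2846
DCCCLXXXVIII = 888
2846 is larger

MMDCCCXLVI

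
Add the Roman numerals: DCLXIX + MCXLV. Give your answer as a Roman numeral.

DCLXIX = 669
MCXLV = 1145
669 + 1145 = 1814

MDCCCXIV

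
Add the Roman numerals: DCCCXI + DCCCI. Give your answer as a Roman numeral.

DCCCXI = 811
DCCCI = 801
811 + 801 = 1612

MDCXII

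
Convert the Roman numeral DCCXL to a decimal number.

DCCXL: D=500, C=100, C=100, XL=40
500 + 100 + 100 + 40 = 740

740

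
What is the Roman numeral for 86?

Convert 86 to Roman numerals:
  86 contains 1×50 (L)
  36 contains 3×10 (XXX)
  6 contains 1×5 (V)
  1 contains 1×1 (I)

LXXXVI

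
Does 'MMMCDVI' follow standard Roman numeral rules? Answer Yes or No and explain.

'MMMCDVI': Check the rules: uses only the symbols I, V, X, L, C, D, M; no symbol is repeated more than three times in a row; V, L and D each appear at most once; the only place a smaller symbol precedes a larger one is the allowed subtractive pair CD, the symbol right after such a pair (if any) is smaller than the pair's first symbol, and otherwise the values never increase from left to right. Value: M (1000) + M (1000) + M (1000) + CD (400) + V (5) + I (1) = 3406. So it is a valid standard Roman numeral.

Yes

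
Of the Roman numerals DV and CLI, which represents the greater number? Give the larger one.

DV = 505
CLI = 151
505 is larger

DV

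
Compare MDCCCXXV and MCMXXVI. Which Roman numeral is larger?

MDCCCXXV = 1825
MCMXXVI = 1926
1926 is larger

MCMXXVI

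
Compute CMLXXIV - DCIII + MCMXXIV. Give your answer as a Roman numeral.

CMLXXIV = 974, DCIII = 603, MCMXXIV = 1924
974 - 603 = 371
371 + 1924 = 2295

MMCCXCV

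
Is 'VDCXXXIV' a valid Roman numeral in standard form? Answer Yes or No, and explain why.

'VDCXXXIV': V should not appear more than once

No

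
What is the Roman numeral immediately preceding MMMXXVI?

MMMXXVI = 3026; previous is 3025

MMMXXV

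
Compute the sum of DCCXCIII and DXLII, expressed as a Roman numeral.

DCCXCIII = 793
DXLII = 542
793 + 542 = 1335

MCCCXXXV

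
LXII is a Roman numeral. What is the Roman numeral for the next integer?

LXII = 62; next is 63

LXIII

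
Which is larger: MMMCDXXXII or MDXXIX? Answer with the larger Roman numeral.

MMMCDXXXII = 3432
MDXXIX = 1529
3432 is larger

MMMCDXXXII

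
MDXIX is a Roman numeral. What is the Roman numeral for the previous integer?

MDXIX = 1519; previous is 1518

MDXVIII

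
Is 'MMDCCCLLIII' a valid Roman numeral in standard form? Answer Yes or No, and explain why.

'MMDCCCLLIII': L should not appear more than once

No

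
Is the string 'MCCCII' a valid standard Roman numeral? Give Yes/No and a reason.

'MCCCII': Check the rules: uses only the symbols I, V, X, L, C, D, M; no symbol is repeated more than three times in a row; V, L and D each appear at most once; no smaller symbol precedes a larger one (values never increase from left to right). Value: M (1000) + C (100) + C (100) + C (100) + I (1) + I (1) = 1302. So it is a valid standard Roman numeral.

Yes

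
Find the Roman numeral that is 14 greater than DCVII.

DCVII = 607
607 + 14 = 621

DCXXI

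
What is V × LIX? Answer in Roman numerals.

V = 5
LIX = 59
5 × 59 = 295

CCXCV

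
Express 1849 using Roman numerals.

Convert 1849 to Roman numerals:
  1849 contains 1×1000 (M)
  849 contains 1×500 (D)
  349 contains 3×100 (CCC)
  49 contains 1×40 (XL)
  9 contains 1×9 (IX)

MDCCCXLIX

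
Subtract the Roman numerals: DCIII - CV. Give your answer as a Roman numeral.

DCIII = 603
CV = 105
603 - 105 = 498

CDXCVIII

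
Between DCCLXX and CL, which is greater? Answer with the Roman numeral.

DCCLXX = 770
CL = 150
770 is larger

DCCLXX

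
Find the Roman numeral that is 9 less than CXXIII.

CXXIII = 123
123 - 9 = 114

CXIV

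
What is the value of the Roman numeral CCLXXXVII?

CCLXXXVII: C=100, C=100, L=50, X=10, X=10, X=10, V=5, I=1, I=1
100 + 100 + 50 + 10 + 10 + 10 + 5 + 1 + 1 = 287

287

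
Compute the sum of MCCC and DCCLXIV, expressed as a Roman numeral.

MCCC = 1300
DCCLXIV = 764
1300 + 764 = 2064

MMLXIV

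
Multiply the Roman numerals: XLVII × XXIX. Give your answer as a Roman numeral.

XLVII = 47
XXIX = 29
47 × 29 = 1363

MCCCLXIII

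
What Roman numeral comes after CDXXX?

CDXXX = 430; next is 431

CDXXXI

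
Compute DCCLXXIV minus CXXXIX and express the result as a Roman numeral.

DCCLXXIV = 774
CXXXIX = 139
774 - 139 = 635

DCXXXV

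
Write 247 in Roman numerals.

Convert 247 to Roman numerals:
  247 contains 2×100 (CC)
  47 contains 1×40 (XL)
  7 contains 1×5 (V)
  2 contains 2×1 (II)

CCXLVII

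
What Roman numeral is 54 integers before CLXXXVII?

CLXXXVII = 187
187 - 54 = 133

CXXXIII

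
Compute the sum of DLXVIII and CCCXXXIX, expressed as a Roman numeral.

DLXVIII = 568
CCCXXXIX = 339
568 + 339 = 907

CMVII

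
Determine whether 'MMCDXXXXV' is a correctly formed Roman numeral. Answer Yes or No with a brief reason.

'MMCDXXXXV': More than 3 consecutive X's

No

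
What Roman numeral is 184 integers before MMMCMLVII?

MMMCMLVII = 3957
3957 - 184 = 3773

MMMDCCLXXIII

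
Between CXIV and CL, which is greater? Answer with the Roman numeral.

CXIV = 114
CL = 150
150 is larger

CL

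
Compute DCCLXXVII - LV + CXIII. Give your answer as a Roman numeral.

DCCLXXVII = 777, LV = 55, CXIII = 113
777 - 55 = 722
722 + 113 = 835

DCCCXXXV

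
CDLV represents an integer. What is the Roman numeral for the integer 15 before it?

CDLV = 455
455 - 15 = 440

CDXL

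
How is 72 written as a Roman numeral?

Convert 72 to Roman numerals:
  72 contains 1×50 (L)
  22 contains 2×10 (XX)
  2 contains 2×1 (II)

LXXII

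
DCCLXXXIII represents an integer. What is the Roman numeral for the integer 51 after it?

DCCLXXXIII = 783
783 + 51 = 834

DCCCXXXIV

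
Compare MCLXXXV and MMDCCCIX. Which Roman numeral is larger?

MCLXXXV = 1185
MMDCCCIX = 2809
2809 is larger

MMDCCCIX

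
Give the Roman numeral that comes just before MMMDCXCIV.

MMMDCXCIV = 3694, so the previous integer is 3694 - 1 = 3693

MMMDCXCIII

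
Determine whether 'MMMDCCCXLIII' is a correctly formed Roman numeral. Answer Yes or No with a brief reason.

'MMMDCCCXLIII': Check the rules: uses only the symbols I, V, X, L, C, D, M; no symbol is repeated more than three times in a row; V, L and D each appear at most once; the only place a smaller symbol precedes a larger one is the allowed subtractive pair XL, the symbol right after such a pair (if any) is smaller than the pair's first symbol, and otherwise the values never increase from left to right. Value: M (1000) + M (1000) + M (1000) + D (500) + C (100) + C (100) + C (100) + XL (40) + I (1) + I (1) + I (1) = 3843. So it is a valid standard Roman numeral.

Yes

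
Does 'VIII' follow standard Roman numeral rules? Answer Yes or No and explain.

'VIII': Check the rules: uses only the symbols I, V, X, L, C, D, M; no symbol is repeated more than three times in a row; V, L and D each appear at most once; no smaller symbol precedes a larger one (values never increase from left to right). Value: V (5) + I (1) + I (1) + I (1) = 8. So it is a valid standard Roman numeral.

Yes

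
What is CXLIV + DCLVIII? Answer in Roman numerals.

CXLIV = 144
DCLVIII = 658
144 + 658 = 802

DCCCII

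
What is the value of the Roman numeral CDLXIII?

CDLXIII: CD=400, L=50, X=10, I=1, I=1, I=1
400 + 50 + 10 + 1 + 1 + 1 = 463

463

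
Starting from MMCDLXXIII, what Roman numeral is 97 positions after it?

MMCDLXXIII = 2473
2473 + 97 = 2570

MMDLXX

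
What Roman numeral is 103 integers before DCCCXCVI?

DCCCXCVI = 896
896 - 103 = 793

DCCXCIII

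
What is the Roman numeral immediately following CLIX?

CLIX = 159; next is 160

CLX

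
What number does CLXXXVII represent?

CLXXXVII: C=100, L=50, X=10, X=10, X=10, V=5, I=1, I=1
100 + 50 + 10 + 10 + 10 + 5 + 1 + 1 = 187

187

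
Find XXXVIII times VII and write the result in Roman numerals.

XXXVIII = 38
VII = 7
38 × 7 = 266

CCLXVI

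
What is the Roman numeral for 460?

Convert 460 to Roman numerals:
  460 contains 1×400 (CD)
  60 contains 1×50 (L)
  10 contains 1×10 (X)

CDLX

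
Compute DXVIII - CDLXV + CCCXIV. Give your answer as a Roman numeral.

DXVIII = 518, CDLXV = 465, CCCXIV = 314
518 - 465 = 53
53 + 314 = 367

CCCLXVII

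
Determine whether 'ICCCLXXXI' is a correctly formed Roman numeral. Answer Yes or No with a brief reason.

'ICCCLXXXI': Invalid subtractive combination: IC

No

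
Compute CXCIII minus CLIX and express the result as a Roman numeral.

CXCIII = 193
CLIX = 159
193 - 159 = 34

XXXIV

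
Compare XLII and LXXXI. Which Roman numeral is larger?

XLII = 42
LXXXI = 81
81 is larger

LXXXI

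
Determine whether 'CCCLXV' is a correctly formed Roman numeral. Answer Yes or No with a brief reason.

'CCCLXV': Check the rules: uses only the symbols I, V, X, L, C, D, M; no symbol is repeated more than three times in a row; V, L and D each appear at most once; no smaller symbol precedes a larger one (values never increase from left to right). Value: C (100) + C (100) + C (100) + L (50) + X (10) + V (5) = 365. So it is a valid standard Roman numeral.

Yes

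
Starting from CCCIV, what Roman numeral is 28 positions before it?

CCCIV = 304
304 - 28 = 276

CCLXXVI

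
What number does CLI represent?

CLI: C=100, L=50, I=1
100 + 50 + 1 = 151

151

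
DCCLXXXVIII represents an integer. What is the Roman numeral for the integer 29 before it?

DCCLXXXVIII = 788
788 - 29 = 759

DCCLIX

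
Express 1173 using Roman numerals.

Convert 1173 to Roman numerals:
  1173 contains 1×1000 (M)
  173 contains 1×100 (C)
  73 contains 1×50 (L)
  23 contains 2×10 (XX)
  3 contains 3×1 (III)

MCLXXIII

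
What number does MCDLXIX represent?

MCDLXIX: M=1000, CD=400, L=50, X=10, IX=9
1000 + 400 + 50 + 10 + 9 = 1469

1469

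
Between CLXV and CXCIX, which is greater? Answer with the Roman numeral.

CLXV = 165
CXCIX = 199
199 is larger

CXCIX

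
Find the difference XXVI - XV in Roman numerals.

XXVI = 26
XV = 15
26 - 15 = 11

XI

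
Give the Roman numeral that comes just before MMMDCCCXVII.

MMMDCCCXVII = 3817, so the previous integer is 3817 - 1 = 3816

MMMDCCCXVI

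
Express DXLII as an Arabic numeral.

DXLII: D=500, XL=40, I=1, I=1
500 + 40 + 1 + 1 = 542

542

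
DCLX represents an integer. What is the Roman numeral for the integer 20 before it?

DCLX = 660
660 - 20 = 640

DCXL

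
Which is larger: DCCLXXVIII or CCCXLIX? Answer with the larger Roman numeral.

DCCLXXVIII = 778
CCCXLIX = 349
778 is larger

DCCLXXVIII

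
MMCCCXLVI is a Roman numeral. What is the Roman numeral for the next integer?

MMCCCXLVI = 2346; next is 2347

MMCCCXLVII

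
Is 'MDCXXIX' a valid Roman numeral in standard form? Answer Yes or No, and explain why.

'MDCXXIX': Check the rules: uses only the symbols I, V, X, L, C, D, M; no symbol is repeated more than three times in a row; V, L and D each appear at most once; the only place a smaller symbol precedes a larger one is the allowed subtractive pair IX, the symbol right after such a pair (if any) is smaller than the pair's first symbol, and otherwise the values never increase from left to right. Value: M (1000) + D (500) + C (100) + X (10) + X (10) + IX (9) = 1629. So it is a valid standard Roman numeral.

Yes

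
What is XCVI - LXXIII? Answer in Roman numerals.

XCVI = 96
LXXIII = 73
96 - 73 = 23

XXIII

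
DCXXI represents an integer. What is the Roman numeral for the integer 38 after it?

DCXXI = 621
621 + 38 = 659

DCLIX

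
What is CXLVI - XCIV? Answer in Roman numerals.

CXLVI = 146
XCIV = 94
146 - 94 = 52

LII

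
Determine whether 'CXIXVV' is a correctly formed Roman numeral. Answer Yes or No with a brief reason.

'CXIXVV': V should not appear more than once

No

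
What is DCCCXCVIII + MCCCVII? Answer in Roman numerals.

DCCCXCVIII = 898
MCCCVII = 1307
898 + 1307 = 2205

MMCCV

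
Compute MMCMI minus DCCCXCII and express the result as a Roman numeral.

MMCMI = 2901
DCCCXCII = 892
2901 - 892 = 2009

MMIX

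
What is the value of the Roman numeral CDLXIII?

CDLXIII: CD=400, L=50, X=10, I=1, I=1, I=1
400 + 50 + 10 + 1 + 1 + 1 = 463

463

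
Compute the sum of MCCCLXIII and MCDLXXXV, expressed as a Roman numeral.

MCCCLXIII = 1363
MCDLXXXV = 1485
1363 + 1485 = 2848

MMDCCCXLVIII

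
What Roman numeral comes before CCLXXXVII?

CCLXXXVII = 287, so the previous integer is 287 - 1 = 286

CCLXXXVI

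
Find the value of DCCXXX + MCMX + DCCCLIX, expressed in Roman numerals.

DCCXXX = 730, MCMX = 1910, DCCCLIX = 859
730 + 1910 = 2640
2640 + 859 = 3499

MMMCDXCIX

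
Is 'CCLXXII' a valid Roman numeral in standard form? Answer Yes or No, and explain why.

'CCLXXII': Check the rules: uses only the symbols I, V, X, L, C, D, M; no symbol is repeated more than three times in a row; V, L and D each appear at most once; no smaller symbol precedes a larger one (values never increase from left to right). Value: C (100) + C (100) + L (50) + X (10) + X (10) + I (1) + I (1) = 272. So it is a valid standard Roman numeral.

Yes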